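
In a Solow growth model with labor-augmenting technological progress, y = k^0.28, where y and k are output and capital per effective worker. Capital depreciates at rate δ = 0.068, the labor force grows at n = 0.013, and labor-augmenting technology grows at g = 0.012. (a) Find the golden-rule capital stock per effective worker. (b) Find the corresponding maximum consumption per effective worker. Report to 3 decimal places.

n + g + δ = 0.013 + 0.012 + 0.068 = 0.093.
Setting f'(k) = n+g+δ gives 0.28·k^(0.28−1) = 0.093, hence k_gold = (0.28/0.093)^(1/0.72) ≈ 4.6220.
y_gold = 4.6220^0.28 ≈ 1.5352; c_gold = y_gold − 0.093·k_gold ≈ 1.1053.

(a) k_gold ≈ 4.622; (b) c_gold ≈ 1.105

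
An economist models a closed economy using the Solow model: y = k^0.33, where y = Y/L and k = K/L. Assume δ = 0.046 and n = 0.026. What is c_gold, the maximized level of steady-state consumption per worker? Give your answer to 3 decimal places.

Capital per worker breaks even when investment replaces (n + δ)·k; here n + δ = 0.072.
Maximizing c = f(k) − (n+δ)·k gives f'(k) = n+δ, i.e. 0.33·k^(0.33−1) = 0.072, so k_gold = (0.33/0.072)^(1/0.67) ≈ 9.7015.
y_gold = 9.7015^0.33 ≈ 2.1167.
c_gold = y_gold − (n+δ)·k_gold = 2.1167 − 0.072·9.7015 ≈ 1.4182.

c_gold ≈ 1.418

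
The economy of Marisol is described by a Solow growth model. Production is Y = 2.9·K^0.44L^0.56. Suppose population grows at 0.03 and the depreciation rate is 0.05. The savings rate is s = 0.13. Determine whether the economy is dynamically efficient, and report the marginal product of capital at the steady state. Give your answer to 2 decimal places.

dynamically efficient; MPK ≈ 0.27

Break-even investment rate: n + δ = 0.03 + 0.05 = 0.08.
Steady-state k*: s·A·k^0.44 = 0.08·k gives k* = (0.13·2.9/0.08)^(1/0.56) ≈ 15.9307.
MPK = 0.44·2.9·15.9307^(-0.56) ≈ 0.2708.
MPK > n+δ = 0.08, so the economy is dynamically efficient (under-saving).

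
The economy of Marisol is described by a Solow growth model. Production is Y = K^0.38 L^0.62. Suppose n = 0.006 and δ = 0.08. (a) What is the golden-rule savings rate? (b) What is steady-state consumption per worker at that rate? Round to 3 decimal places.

(a) s_gold = 0.380; (b) c_gold ≈ 1.541

n + δ = 0.006 + 0.08 = 0.086.
For Cobb-Douglas, s_gold equals capital's share: s_gold = 0.38.
Maximizing c = f(k) − (n+δ)·k gives f'(k) = n+δ, i.e. 0.38·k^(0.38−1) = 0.086, so k_gold = (0.38/0.086)^(1/0.62) ≈ 10.9846.
y_gold = 10.9846^0.38 ≈ 2.4860; c_gold = (1−0.38)·y_gold ≈ 1.5413.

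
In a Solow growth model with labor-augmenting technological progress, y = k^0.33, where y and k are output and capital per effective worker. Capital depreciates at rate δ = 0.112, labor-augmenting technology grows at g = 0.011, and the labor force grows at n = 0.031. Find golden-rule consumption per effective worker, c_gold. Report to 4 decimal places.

c_gold ≈ 0.9752

Break-even investment rate: n + g + δ = 0.031 + 0.011 + 0.112 = 0.154.
Golden rule sets MPK = n+g+δ: 0.33·k^(0.33−1) = 0.154, so k_gold = (0.33/0.154)^(1/0.67) ≈ 3.1190.
y_gold = 3.1190^0.33 ≈ 1.4555.
c_gold = y_gold − (n+g+δ)·k_gold = 1.4555 − 0.154·3.1190 ≈ 0.9752.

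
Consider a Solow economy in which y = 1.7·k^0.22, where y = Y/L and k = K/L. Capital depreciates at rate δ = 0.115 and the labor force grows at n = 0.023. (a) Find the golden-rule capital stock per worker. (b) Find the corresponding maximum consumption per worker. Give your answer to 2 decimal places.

The effective depreciation rate is n + δ = 0.023 + 0.115 = 0.138.
Setting f'(k) = n+δ gives 0.22·1.7·k^(0.22−1) = 0.138, hence k_gold = (0.22·1.7/0.138)^(1/0.78) ≈ 3.5902.
y_gold = 1.7·3.5902^0.22 ≈ 2.2520; c_gold = y_gold − 0.138·k_gold ≈ 1.7566.

(a) k_gold ≈ 3.59; (b) c_gold ≈ 1.76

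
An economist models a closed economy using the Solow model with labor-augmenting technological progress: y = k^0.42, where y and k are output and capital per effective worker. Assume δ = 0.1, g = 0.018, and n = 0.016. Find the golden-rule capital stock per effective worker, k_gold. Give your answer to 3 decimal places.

k_gold ≈ 7.168

n + g + δ = 0.016 + 0.018 + 0.1 = 0.134.
Setting f'(k) = n+g+δ gives 0.42·k^(0.42−1) = 0.134, hence k_gold = (0.42/0.134)^(1/0.58) ≈ 7.1684.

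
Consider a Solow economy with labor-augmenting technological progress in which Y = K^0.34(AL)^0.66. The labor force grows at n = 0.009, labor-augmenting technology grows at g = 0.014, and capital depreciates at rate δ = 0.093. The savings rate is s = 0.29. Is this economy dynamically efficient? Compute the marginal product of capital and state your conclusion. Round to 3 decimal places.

The effective depreciation rate is n + g + δ = 0.009 + 0.014 + 0.093 = 0.116.
Steady-state k*: s·k^0.34 = 0.116·k gives k* = (0.29/0.116)^(1/0.66) ≈ 4.0081.
MPK = 0.34·4.0081^(-0.66) ≈ 0.1360.
MPK > n+g+δ = 0.116, so the economy is dynamically efficient (under-saving).

dynamically efficient; MPK ≈ 0.136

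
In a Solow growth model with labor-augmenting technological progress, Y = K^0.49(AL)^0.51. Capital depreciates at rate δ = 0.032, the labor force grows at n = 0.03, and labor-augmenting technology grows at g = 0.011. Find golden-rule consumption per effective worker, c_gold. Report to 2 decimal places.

n + g + δ = 0.03 + 0.011 + 0.032 = 0.073.
Setting f'(k) = n+g+δ gives 0.49·k^(0.49−1) = 0.073, hence k_gold = (0.49/0.073)^(1/0.51) ≈ 41.8138.
y_gold = 41.8138^0.49 ≈ 6.2294.
c_gold = y_gold − (n+g+δ)·k_gold = 6.2294 − 0.073·41.8138 ≈ 3.1770.

c_gold ≈ 3.18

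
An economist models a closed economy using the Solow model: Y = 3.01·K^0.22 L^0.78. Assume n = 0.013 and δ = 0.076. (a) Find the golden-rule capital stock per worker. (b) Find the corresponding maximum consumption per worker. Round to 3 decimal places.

Break-even investment rate: n + δ = 0.013 + 0.076 = 0.089.
At the golden rule the marginal product of capital equals n+δ: 0.22·3.01·k^(0.22−1) = 0.089. Solving, k_gold = (0.22·3.01/0.089)^(1/0.78) ≈ 13.1049.
y_gold = 3.01·13.1049^0.22 ≈ 5.3015; c_gold = y_gold − 0.089·k_gold ≈ 4.1352.

(a) k_gold ≈ 13.105; (b) c_gold ≈ 4.135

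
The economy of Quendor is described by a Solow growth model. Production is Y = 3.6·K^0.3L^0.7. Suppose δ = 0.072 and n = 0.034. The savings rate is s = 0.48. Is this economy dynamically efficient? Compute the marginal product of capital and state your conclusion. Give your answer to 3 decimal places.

dynamically inefficient; MPK ≈ 0.066

Capital per worker breaks even when investment replaces (n + δ)·k; here n + δ = 0.106.
Steady-state k*: s·A·k^0.3 = 0.106·k gives k* = (0.48·3.6/0.106)^(1/0.7) ≈ 53.9223.
MPK = 0.3·3.6·53.9223^(-0.7) ≈ 0.0663.
MPK < n+δ = 0.106, so the economy is dynamically inefficient (over-saving).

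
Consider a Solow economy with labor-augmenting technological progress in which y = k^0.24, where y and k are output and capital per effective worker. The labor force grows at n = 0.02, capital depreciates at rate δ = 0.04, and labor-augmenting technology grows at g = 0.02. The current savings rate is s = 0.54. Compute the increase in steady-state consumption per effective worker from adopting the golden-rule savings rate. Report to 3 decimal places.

Δc ≈ 0.234

n + g + δ = 0.02 + 0.02 + 0.04 = 0.08.
Current steady state (s = 0.54): k* = (0.54/0.08)^(1/0.76) ≈ 12.3364, y* = 12.3364^0.24 ≈ 1.8276, c* = (1−0.54)·1.8276 ≈ 0.8407.
Golden rule sets MPK = n+g+δ: 0.24·k^(0.24−1) = 0.08, so k_gold = (0.24/0.08)^(1/0.76) ≈ 4.2442.
y_gold = 4.2442^0.24 ≈ 1.4147, c_gold = y_gold − 0.08·k_gold ≈ 1.0752.
Gain: Δc = 1.0752 − 0.8407 ≈ 0.2345.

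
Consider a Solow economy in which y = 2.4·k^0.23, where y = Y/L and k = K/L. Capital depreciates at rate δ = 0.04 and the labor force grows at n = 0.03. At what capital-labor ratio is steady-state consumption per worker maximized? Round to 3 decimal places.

Break-even investment rate: n + δ = 0.03 + 0.04 = 0.07.
Setting f'(k) = n+δ gives 0.23·2.4·k^(0.23−1) = 0.07, hence k_gold = (0.23·2.4/0.07)^(1/0.77) ≈ 14.6126.

k_gold ≈ 14.613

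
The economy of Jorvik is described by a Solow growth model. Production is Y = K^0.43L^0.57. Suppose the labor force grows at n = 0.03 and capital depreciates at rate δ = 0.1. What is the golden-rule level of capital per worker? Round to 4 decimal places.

Break-even investment rate: n + δ = 0.03 + 0.1 = 0.13.
Setting f'(k) = n+δ gives 0.43·k^(0.43−1) = 0.13, hence k_gold = (0.43/0.13)^(1/0.57) ≈ 8.1554.

k_gold ≈ 8.1554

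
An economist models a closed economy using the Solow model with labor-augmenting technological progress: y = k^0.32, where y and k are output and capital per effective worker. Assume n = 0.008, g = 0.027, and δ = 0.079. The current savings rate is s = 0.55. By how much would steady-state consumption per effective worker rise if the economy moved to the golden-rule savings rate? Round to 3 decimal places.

Capital per effective worker breaks even when investment replaces (n + g + δ)·k; here n + g + δ = 0.114.
Current steady state (s = 0.55): k* = (0.55/0.114)^(1/0.68) ≈ 10.1178, y* = 10.1178^0.32 ≈ 2.0971, c* = (1−0.55)·2.0971 ≈ 0.9437.
Maximizing c = f(k) − (n+g+δ)·k gives f'(k) = n+g+δ, i.e. 0.32·k^(0.32−1) = 0.114, so k_gold = (0.32/0.114)^(1/0.68) ≈ 4.5623.
y_gold = 4.5623^0.32 ≈ 1.6253, c_gold = y_gold − 0.114·k_gold ≈ 1.1052.
Gain: Δc = 1.1052 − 0.9437 ≈ 0.1615.

Δc ≈ 0.162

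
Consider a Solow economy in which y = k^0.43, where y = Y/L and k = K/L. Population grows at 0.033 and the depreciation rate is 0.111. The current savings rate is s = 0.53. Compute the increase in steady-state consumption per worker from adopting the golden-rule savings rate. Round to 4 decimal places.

The effective depreciation rate is n + δ = 0.033 + 0.111 = 0.144.
Current steady state (s = 0.53): k* = (0.53/0.144)^(1/0.57) ≈ 9.8363, y* = 9.8363^0.43 ≈ 2.6725, c* = (1−0.53)·2.6725 ≈ 1.2561.
At the golden rule the marginal product of capital equals n+δ: 0.43·k^(0.43−1) = 0.144. Solving, k_gold = (0.43/0.144)^(1/0.57) ≈ 6.8158.
y_gold = 6.8158^0.43 ≈ 2.2825, c_gold = y_gold − 0.144·k_gold ≈ 1.3010.
Gain: Δc = 1.3010 − 1.2561 ≈ 0.0450.

Δc ≈ 0.0450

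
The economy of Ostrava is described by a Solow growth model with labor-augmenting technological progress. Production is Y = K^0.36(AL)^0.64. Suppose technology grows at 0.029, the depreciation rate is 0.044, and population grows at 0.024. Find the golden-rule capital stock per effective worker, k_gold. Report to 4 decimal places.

k_gold ≈ 7.7605

n + g + δ = 0.024 + 0.029 + 0.044 = 0.097.
Maximizing c = f(k) − (n+g+δ)·k gives f'(k) = n+g+δ, i.e. 0.36·k^(0.36−1) = 0.097, so k_gold = (0.36/0.097)^(1/0.64) ≈ 7.7605.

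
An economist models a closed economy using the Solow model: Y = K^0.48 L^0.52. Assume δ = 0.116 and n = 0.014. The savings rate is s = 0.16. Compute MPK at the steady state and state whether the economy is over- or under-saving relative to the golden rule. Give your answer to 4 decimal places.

under-saving; MPK ≈ 0.3900

n + δ = 0.014 + 0.116 = 0.13.
Steady-state k*: s·k^0.48 = 0.13·k gives k* = (0.16/0.13)^(1/0.52) ≈ 1.4908.
MPK = 0.48·1.4908^(-0.52) ≈ 0.3900.
MPK > n+δ = 0.13, so the economy is dynamically efficient (under-saving).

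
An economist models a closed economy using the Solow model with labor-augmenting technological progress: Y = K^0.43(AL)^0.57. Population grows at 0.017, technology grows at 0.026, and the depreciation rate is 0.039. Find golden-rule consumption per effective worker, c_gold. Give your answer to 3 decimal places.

Break-even investment rate: n + g + δ = 0.017 + 0.026 + 0.039 = 0.082.
Maximizing c = f(k) − (n+g+δ)·k gives f'(k) = n+g+δ, i.e. 0.43·k^(0.43−1) = 0.082, so k_gold = (0.43/0.082)^(1/0.57) ≈ 18.3042.
y_gold = 18.3042^0.43 ≈ 3.4906.
c_gold = y_gold − (n+g+δ)·k_gold = 3.4906 − 0.082·18.3042 ≈ 1.9896.

c_gold ≈ 1.990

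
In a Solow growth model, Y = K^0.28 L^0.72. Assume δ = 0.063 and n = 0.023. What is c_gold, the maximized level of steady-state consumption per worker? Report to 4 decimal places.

Break-even investment rate: n + δ = 0.023 + 0.063 = 0.086.
Maximizing c = f(k) − (n+δ)·k gives f'(k) = n+δ, i.e. 0.28·k^(0.28−1) = 0.086, so k_gold = (0.28/0.086)^(1/0.72) ≈ 5.1526.
y_gold = 5.1526^0.28 ≈ 1.5826.
c_gold = y_gold − (n+δ)·k_gold = 1.5826 − 0.086·5.1526 ≈ 1.1395.

c_gold ≈ 1.1395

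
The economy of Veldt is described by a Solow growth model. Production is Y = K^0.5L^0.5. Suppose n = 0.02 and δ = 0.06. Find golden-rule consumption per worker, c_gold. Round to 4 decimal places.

n + δ = 0.02 + 0.06 = 0.08.
At the golden rule the marginal product of capital equals n+δ: 0.5·k^(0.5−1) = 0.08. Solving, k_gold = (0.5/0.08)^(1/0.5) ≈ 39.0625.
y_gold = 39.0625^0.5 ≈ 6.2500.
c_gold = y_gold − (n+δ)·k_gold = 6.2500 − 0.08·39.0625 ≈ 3.1250.

c_gold ≈ 3.1250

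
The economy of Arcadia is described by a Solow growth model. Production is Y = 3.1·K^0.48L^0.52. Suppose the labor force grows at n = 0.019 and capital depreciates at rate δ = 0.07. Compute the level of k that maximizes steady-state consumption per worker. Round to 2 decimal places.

k_gold ≈ 225.08

Capital per worker breaks even when investment replaces (n + δ)·k; here n + δ = 0.089.
Maximizing c = f(k) − (n+δ)·k gives f'(k) = n+δ, i.e. 0.48·3.1·k^(0.48−1) = 0.089, so k_gold = (0.48·3.1/0.089)^(1/0.52) ≈ 225.0777.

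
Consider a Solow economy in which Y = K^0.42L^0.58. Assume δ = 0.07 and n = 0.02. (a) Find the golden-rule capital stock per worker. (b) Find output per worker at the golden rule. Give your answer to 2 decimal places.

The effective depreciation rate is n + δ = 0.02 + 0.07 = 0.09.
At the golden rule the marginal product of capital equals n+δ: 0.42·k^(0.42−1) = 0.09. Solving, k_gold = (0.42/0.09)^(1/0.58) ≈ 14.2384.
y_gold = 14.2384^0.42 ≈ 3.0511.

(a) k_gold ≈ 14.24; (b) y_gold ≈ 3.05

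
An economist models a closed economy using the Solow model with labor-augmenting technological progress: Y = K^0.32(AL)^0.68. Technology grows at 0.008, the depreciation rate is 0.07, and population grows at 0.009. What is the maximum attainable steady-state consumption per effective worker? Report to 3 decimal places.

c_gold ≈ 1.255

Break-even investment rate: n + g + δ = 0.009 + 0.008 + 0.07 = 0.087.
Maximizing c = f(k) − (n+g+δ)·k gives f'(k) = n+g+δ, i.e. 0.32·k^(0.32−1) = 0.087, so k_gold = (0.32/0.087)^(1/0.68) ≈ 6.7891.
y_gold = 6.7891^0.32 ≈ 1.8458.
c_gold = y_gold − (n+g+δ)·k_gold = 1.8458 − 0.087·6.7891 ≈ 1.2551.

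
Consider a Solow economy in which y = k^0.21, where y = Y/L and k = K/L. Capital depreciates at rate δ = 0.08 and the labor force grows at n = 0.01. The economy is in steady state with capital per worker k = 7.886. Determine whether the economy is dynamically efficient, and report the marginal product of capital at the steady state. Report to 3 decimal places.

Break-even investment rate: n + δ = 0.01 + 0.08 = 0.09.
MPK = 0.21·k^(0.21−1) = 0.21·7.886^(-0.79) ≈ 0.0411.
MPK < 0.09, so the economy is dynamically inefficient (over-saving).

dynamically inefficient; MPK ≈ 0.041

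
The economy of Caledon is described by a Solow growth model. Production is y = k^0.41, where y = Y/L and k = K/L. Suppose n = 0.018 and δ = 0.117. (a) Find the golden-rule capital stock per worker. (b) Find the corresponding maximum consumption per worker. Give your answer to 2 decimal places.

n + δ = 0.018 + 0.117 = 0.135.
At the golden rule the marginal product of capital equals n+δ: 0.41·k^(0.41−1) = 0.135. Solving, k_gold = (0.41/0.135)^(1/0.59) ≈ 6.5722.
y_gold = 6.5722^0.41 ≈ 2.1640; c_gold = y_gold − 0.135·k_gold ≈ 1.2768.

(a) k_gold ≈ 6.57; (b) c_gold ≈ 1.28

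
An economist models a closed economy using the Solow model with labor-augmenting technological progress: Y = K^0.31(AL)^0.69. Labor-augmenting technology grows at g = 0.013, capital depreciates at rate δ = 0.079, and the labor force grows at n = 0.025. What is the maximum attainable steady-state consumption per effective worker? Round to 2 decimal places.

c_gold ≈ 1.07

n + g + δ = 0.025 + 0.013 + 0.079 = 0.117.
Maximizing c = f(k) − (n+g+δ)·k gives f'(k) = n+g+δ, i.e. 0.31·k^(0.31−1) = 0.117, so k_gold = (0.31/0.117)^(1/0.69) ≈ 4.1049.
y_gold = 4.1049^0.31 ≈ 1.5493.
c_gold = y_gold − (n+g+δ)·k_gold = 1.5493 − 0.117·4.1049 ≈ 1.0690.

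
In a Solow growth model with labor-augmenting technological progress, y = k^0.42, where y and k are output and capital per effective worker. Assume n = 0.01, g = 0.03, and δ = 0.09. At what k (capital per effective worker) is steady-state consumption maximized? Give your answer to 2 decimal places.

Break-even investment rate: n + g + δ = 0.01 + 0.03 + 0.09 = 0.13.
Maximizing c = f(k) − (n+g+δ)·k gives f'(k) = n+g+δ, i.e. 0.42·k^(0.42−1) = 0.13, so k_gold = (0.42/0.13)^(1/0.58) ≈ 7.5529.

k_gold ≈ 7.55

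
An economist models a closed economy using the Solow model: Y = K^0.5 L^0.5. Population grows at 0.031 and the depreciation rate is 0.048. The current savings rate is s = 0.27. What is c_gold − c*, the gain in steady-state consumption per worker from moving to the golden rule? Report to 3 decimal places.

Δc ≈ 0.670

n + δ = 0.031 + 0.048 = 0.079.
Current steady state (s = 0.27): k* = (0.27/0.079)^(1/0.5) ≈ 11.6808, y* = 11.6808^0.5 ≈ 3.4177, c* = (1−0.27)·3.4177 ≈ 2.4949.
Maximizing c = f(k) − (n+δ)·k gives f'(k) = n+δ, i.e. 0.5·k^(0.5−1) = 0.079, so k_gold = (0.5/0.079)^(1/0.5) ≈ 40.0577.
y_gold = 40.0577^0.5 ≈ 6.3291, c_gold = y_gold − 0.079·k_gold ≈ 3.1646.
Gain: Δc = 3.1646 − 2.4949 ≈ 0.6696.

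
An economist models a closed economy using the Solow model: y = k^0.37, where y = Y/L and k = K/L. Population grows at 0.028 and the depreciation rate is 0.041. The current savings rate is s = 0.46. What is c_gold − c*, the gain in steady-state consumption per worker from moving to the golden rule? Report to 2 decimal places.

Δc ≈ 0.04

Break-even investment rate: n + δ = 0.028 + 0.041 = 0.069.
Current steady state (s = 0.46): k* = (0.46/0.069)^(1/0.63) ≈ 20.3138, y* = 20.3138^0.37 ≈ 3.0471, c* = (1−0.46)·3.0471 ≈ 1.6454.
Maximizing c = f(k) − (n+δ)·k gives f'(k) = n+δ, i.e. 0.37·k^(0.37−1) = 0.069, so k_gold = (0.37/0.069)^(1/0.63) ≈ 14.3781.
y_gold = 14.3781^0.37 ≈ 2.6813, c_gold = y_gold − 0.069·k_gold ≈ 1.6892.
Gain: Δc = 1.6892 − 1.6454 ≈ 0.0438.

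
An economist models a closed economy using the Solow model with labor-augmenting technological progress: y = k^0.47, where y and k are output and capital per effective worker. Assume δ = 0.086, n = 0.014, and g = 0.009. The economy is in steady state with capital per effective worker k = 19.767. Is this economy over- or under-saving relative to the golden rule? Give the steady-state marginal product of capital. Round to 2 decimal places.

Break-even investment rate: n + g + δ = 0.014 + 0.009 + 0.086 = 0.109.
MPK = 0.47·k^(0.47−1) = 0.47·19.767^(-0.53) ≈ 0.0967.
MPK < 0.109, so the economy is dynamically inefficient (over-saving).

over-saving; MPK ≈ 0.10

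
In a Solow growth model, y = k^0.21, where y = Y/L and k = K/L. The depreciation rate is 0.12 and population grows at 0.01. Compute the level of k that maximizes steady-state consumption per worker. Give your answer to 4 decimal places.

k_gold ≈ 1.8350

Break-even investment rate: n + δ = 0.01 + 0.12 = 0.13.
Maximizing c = f(k) − (n+δ)·k gives f'(k) = n+δ, i.e. 0.21·k^(0.21−1) = 0.13, so k_gold = (0.21/0.13)^(1/0.79) ≈ 1.8350.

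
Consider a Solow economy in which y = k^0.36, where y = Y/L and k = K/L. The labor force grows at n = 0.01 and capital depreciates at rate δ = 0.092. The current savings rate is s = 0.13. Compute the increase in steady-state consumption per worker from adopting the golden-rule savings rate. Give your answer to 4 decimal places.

Break-even investment rate: n + δ = 0.01 + 0.092 = 0.102.
Current steady state (s = 0.13): k* = (0.13/0.102)^(1/0.64) ≈ 1.4608, y* = 1.4608^0.36 ≈ 1.1462, c* = (1−0.13)·1.1462 ≈ 0.9972.
Setting f'(k) = n+δ gives 0.36·k^(0.36−1) = 0.102, hence k_gold = (0.36/0.102)^(1/0.64) ≈ 7.1744.
y_gold = 7.1744^0.36 ≈ 2.0327, c_gold = y_gold − 0.102·k_gold ≈ 1.3010.
Gain: Δc = 1.3010 − 0.9972 ≈ 0.3038.

Δc ≈ 0.3038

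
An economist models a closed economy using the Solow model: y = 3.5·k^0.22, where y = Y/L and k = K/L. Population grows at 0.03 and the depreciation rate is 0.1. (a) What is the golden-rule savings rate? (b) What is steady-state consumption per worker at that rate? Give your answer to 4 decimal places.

Capital per worker breaks even when investment replaces (n + δ)·k; here n + δ = 0.13.
For Cobb-Douglas, s_gold equals capital's share: s_gold = 0.22.
Golden rule sets MPK = n+δ: 0.22·3.5·k^(0.22−1) = 0.13, so k_gold = (0.22·3.5/0.13)^(1/0.78) ≈ 9.7824.
y_gold = 3.5·9.7824^0.22 ≈ 5.7805; c_gold = (1−0.22)·y_gold ≈ 4.5088.

(a) s_gold = 0.2200; (b) c_gold ≈ 4.5088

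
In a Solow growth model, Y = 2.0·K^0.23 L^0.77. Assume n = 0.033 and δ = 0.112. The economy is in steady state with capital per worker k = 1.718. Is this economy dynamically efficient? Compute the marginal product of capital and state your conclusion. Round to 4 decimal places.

dynamically efficient; MPK ≈ 0.3032

Break-even investment rate: n + δ = 0.033 + 0.112 = 0.145.
MPK = 0.23·2.0·k^(0.23−1) = 0.23·2.0·1.718^(-0.77) ≈ 0.3032.
MPK > 0.145, so the economy is dynamically efficient (under-saving).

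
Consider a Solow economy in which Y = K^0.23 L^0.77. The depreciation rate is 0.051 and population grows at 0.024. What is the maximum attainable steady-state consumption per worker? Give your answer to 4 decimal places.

c_gold ≈ 1.0761

The effective depreciation rate is n + δ = 0.024 + 0.051 = 0.075.
At the golden rule the marginal product of capital equals n+δ: 0.23·k^(0.23−1) = 0.075. Solving, k_gold = (0.23/0.075)^(1/0.77) ≈ 4.2858.
y_gold = 4.2858^0.23 ≈ 1.3976.
c_gold = y_gold − (n+δ)·k_gold = 1.3976 − 0.075·4.2858 ≈ 1.0761.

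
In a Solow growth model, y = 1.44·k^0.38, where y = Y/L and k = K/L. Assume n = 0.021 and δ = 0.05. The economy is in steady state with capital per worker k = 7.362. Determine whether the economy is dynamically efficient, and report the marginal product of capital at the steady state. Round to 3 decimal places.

dynamically efficient; MPK ≈ 0.159

The effective depreciation rate is n + δ = 0.021 + 0.05 = 0.071.
MPK = 0.38·1.44·k^(0.38−1) = 0.38·1.44·7.362^(-0.62) ≈ 0.1587.
MPK > 0.071, so the economy is dynamically efficient (under-saving).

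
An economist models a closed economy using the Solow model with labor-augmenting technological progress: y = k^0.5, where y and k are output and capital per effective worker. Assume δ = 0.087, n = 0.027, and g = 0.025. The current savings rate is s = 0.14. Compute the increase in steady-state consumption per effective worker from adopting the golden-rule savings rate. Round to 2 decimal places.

The effective depreciation rate is n + g + δ = 0.027 + 0.025 + 0.087 = 0.139.
Current steady state (s = 0.14): k* = (0.14/0.139)^(1/0.5) ≈ 1.0144, y* = 1.0144^0.5 ≈ 1.0072, c* = (1−0.14)·1.0072 ≈ 0.8662.
Golden rule sets MPK = n+g+δ: 0.5·k^(0.5−1) = 0.139, so k_gold = (0.5/0.139)^(1/0.5) ≈ 12.9393.
y_gold = 12.9393^0.5 ≈ 3.5971, c_gold = y_gold − 0.139·k_gold ≈ 1.7986.
Gain: Δc = 1.7986 − 0.8662 ≈ 0.9324.

Δc ≈ 0.93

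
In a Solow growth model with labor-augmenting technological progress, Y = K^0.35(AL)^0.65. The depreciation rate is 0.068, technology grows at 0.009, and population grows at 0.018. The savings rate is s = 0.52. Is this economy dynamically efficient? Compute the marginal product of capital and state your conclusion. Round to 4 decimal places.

dynamically inefficient; MPK ≈ 0.0639

Capital per effective worker breaks even when investment replaces (n + g + δ)·k; here n + g + δ = 0.095.
Steady-state k*: s·k^0.35 = 0.095·k gives k* = (0.52/0.095)^(1/0.65) ≈ 13.6715.
MPK = 0.35·13.6715^(-0.65) ≈ 0.0639.
MPK < n+g+δ = 0.095, so the economy is dynamically inefficient (over-saving).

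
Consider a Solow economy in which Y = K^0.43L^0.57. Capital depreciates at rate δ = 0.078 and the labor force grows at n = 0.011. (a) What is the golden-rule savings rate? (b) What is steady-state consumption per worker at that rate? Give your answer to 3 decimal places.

n + δ = 0.011 + 0.078 = 0.089.
For Cobb-Douglas, s_gold equals capital's share: s_gold = 0.43.
Setting f'(k) = n+δ gives 0.43·k^(0.43−1) = 0.089, hence k_gold = (0.43/0.089)^(1/0.57) ≈ 15.8540.
y_gold = 15.8540^0.43 ≈ 3.2814; c_gold = (1−0.43)·y_gold ≈ 1.8704.

(a) s_gold = 0.430; (b) c_gold ≈ 1.870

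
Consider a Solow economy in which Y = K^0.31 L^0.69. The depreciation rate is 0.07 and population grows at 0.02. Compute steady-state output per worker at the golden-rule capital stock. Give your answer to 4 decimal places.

y_gold ≈ 1.7431

Capital per worker breaks even when investment replaces (n + δ)·k; here n + δ = 0.09.
Golden rule sets MPK = n+δ: 0.31·k^(0.31−1) = 0.09, so k_gold = (0.31/0.09)^(1/0.69) ≈ 6.0039.
Output: y_gold = k_gold^0.31 = 6.0039^0.31 ≈ 1.7431.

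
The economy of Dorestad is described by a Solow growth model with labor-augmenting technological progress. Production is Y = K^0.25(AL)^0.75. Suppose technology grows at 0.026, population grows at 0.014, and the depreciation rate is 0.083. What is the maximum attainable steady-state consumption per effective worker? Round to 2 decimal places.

Capital per effective worker breaks even when investment replaces (n + g + δ)·k; here n + g + δ = 0.123.
Maximizing c = f(k) − (n+g+δ)·k gives f'(k) = n+g+δ, i.e. 0.25·k^(0.25−1) = 0.123, so k_gold = (0.25/0.123)^(1/0.75) ≈ 2.5746.
y_gold = 2.5746^0.25 ≈ 1.2667.
c_gold = y_gold − (n+g+δ)·k_gold = 1.2667 − 0.123·2.5746 ≈ 0.9500.

c_gold ≈ 0.95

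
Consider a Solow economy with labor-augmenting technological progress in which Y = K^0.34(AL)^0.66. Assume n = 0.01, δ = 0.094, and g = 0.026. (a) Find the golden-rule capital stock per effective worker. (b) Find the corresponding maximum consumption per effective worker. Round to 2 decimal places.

(a) k_gold ≈ 4.29; (b) c_gold ≈ 1.08

Capital per effective worker breaks even when investment replaces (n + g + δ)·k; here n + g + δ = 0.13.
At the golden rule the marginal product of capital equals n+g+δ: 0.34·k^(0.34−1) = 0.13. Solving, k_gold = (0.34/0.13)^(1/0.66) ≈ 4.2917.
y_gold = 4.2917^0.34 ≈ 1.6409; c_gold = y_gold − 0.13·k_gold ≈ 1.0830.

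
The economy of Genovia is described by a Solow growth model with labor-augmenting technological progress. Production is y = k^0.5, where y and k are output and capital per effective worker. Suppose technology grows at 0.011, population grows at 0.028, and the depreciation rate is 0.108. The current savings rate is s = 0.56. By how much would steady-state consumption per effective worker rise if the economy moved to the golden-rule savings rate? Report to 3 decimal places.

The effective depreciation rate is n + g + δ = 0.028 + 0.011 + 0.108 = 0.147.
Current steady state (s = 0.56): k* = (0.56/0.147)^(1/0.5) ≈ 14.5125, y* = 14.5125^0.5 ≈ 3.8095, c* = (1−0.56)·3.8095 ≈ 1.6762.
Setting f'(k) = n+g+δ gives 0.5·k^(0.5−1) = 0.147, hence k_gold = (0.5/0.147)^(1/0.5) ≈ 11.5693.
y_gold = 11.5693^0.5 ≈ 3.4014, c_gold = y_gold − 0.147·k_gold ≈ 1.7007.
Gain: Δc = 1.7007 − 1.6762 ≈ 0.0245.

Δc ≈ 0.024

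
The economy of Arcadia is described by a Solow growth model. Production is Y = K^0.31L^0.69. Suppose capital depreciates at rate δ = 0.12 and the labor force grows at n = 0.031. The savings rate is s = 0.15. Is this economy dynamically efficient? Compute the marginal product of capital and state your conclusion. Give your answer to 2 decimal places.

dynamically efficient; MPK ≈ 0.31

The effective depreciation rate is n + δ = 0.031 + 0.12 = 0.151.
Steady-state k*: s·k^0.31 = 0.151·k gives k* = (0.15/0.151)^(1/0.69) ≈ 0.9904.
MPK = 0.31·0.9904^(-0.69) ≈ 0.3121.
MPK > n+δ = 0.151, so the economy is dynamically efficient (under-saving).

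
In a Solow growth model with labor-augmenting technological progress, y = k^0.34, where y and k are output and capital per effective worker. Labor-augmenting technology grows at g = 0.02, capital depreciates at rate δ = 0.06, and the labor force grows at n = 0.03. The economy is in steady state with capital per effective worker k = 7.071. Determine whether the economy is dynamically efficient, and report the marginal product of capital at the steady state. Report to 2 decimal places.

dynamically inefficient; MPK ≈ 0.09

The effective depreciation rate is n + g + δ = 0.03 + 0.02 + 0.06 = 0.11.
MPK = 0.34·k^(0.34−1) = 0.34·7.071^(-0.66) ≈ 0.0935.
MPK < 0.11, so the economy is dynamically inefficient (over-saving).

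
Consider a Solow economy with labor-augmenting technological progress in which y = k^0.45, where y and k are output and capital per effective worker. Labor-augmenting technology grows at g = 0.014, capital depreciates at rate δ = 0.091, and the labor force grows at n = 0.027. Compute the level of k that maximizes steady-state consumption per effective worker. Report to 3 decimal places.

n + g + δ = 0.027 + 0.014 + 0.091 = 0.132.
Maximizing c = f(k) − (n+g+δ)·k gives f'(k) = n+g+δ, i.e. 0.45·k^(0.45−1) = 0.132, so k_gold = (0.45/0.132)^(1/0.55) ≈ 9.2989.

k_gold ≈ 9.299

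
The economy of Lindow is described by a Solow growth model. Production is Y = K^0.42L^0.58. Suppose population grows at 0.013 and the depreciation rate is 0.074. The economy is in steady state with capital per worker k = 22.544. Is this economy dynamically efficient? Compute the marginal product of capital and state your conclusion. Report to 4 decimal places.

dynamically inefficient; MPK ≈ 0.0689

Break-even investment rate: n + δ = 0.013 + 0.074 = 0.087.
MPK = 0.42·k^(0.42−1) = 0.42·22.544^(-0.58) ≈ 0.0689.
MPK < 0.087, so the economy is dynamically inefficient (over-saving).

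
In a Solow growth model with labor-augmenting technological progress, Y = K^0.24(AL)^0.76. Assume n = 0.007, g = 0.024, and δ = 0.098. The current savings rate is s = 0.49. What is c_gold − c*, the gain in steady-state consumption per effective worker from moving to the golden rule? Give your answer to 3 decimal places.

Δc ≈ 0.147

Capital per effective worker breaks even when investment replaces (n + g + δ)·k; here n + g + δ = 0.129.
Current steady state (s = 0.49): k* = (0.49/0.129)^(1/0.76) ≈ 5.7895, y* = 5.7895^0.24 ≈ 1.5242, c* = (1−0.49)·1.5242 ≈ 0.7773.
At the golden rule the marginal product of capital equals n+g+δ: 0.24·k^(0.24−1) = 0.129. Solving, k_gold = (0.24/0.129)^(1/0.76) ≈ 2.2634.
y_gold = 2.2634^0.24 ≈ 1.2166, c_gold = y_gold − 0.129·k_gold ≈ 0.9246.
Gain: Δc = 0.9246 − 0.7773 ≈ 0.1473.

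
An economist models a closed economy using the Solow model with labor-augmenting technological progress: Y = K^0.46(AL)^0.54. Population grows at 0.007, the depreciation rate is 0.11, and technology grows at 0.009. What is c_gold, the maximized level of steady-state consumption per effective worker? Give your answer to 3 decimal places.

c_gold ≈ 1.627

n + g + δ = 0.007 + 0.009 + 0.11 = 0.126.
Setting f'(k) = n+g+δ gives 0.46·k^(0.46−1) = 0.126, hence k_gold = (0.46/0.126)^(1/0.54) ≈ 11.0017.
y_gold = 11.0017^0.46 ≈ 3.0135.
c_gold = y_gold − (n+g+δ)·k_gold = 3.0135 − 0.126·11.0017 ≈ 1.6273.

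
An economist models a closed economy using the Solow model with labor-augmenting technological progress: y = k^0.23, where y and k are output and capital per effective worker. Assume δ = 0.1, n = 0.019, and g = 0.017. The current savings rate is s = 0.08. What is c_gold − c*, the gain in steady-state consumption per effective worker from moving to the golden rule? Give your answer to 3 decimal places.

Δc ≈ 0.116

Break-even investment rate: n + g + δ = 0.019 + 0.017 + 0.1 = 0.136.
Current steady state (s = 0.08): k* = (0.08/0.136)^(1/0.77) ≈ 0.5020, y* = 0.5020^0.23 ≈ 0.8534, c* = (1−0.08)·0.8534 ≈ 0.7851.
Golden rule sets MPK = n+g+δ: 0.23·k^(0.23−1) = 0.136, so k_gold = (0.23/0.136)^(1/0.77) ≈ 1.9786.
y_gold = 1.9786^0.23 ≈ 1.1699, c_gold = y_gold − 0.136·k_gold ≈ 0.9008.
Gain: Δc = 0.9008 − 0.7851 ≈ 0.1157.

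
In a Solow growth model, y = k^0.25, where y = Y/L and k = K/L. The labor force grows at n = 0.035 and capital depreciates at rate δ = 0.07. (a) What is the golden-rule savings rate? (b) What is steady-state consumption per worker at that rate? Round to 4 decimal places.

(a) s_gold = 0.2500; (b) c_gold ≈ 1.0015

Break-even investment rate: n + δ = 0.035 + 0.07 = 0.105.
For Cobb-Douglas, s_gold equals capital's share: s_gold = 0.25.
Maximizing c = f(k) − (n+δ)·k gives f'(k) = n+δ, i.e. 0.25·k^(0.25−1) = 0.105, so k_gold = (0.25/0.105)^(1/0.75) ≈ 3.1793.
y_gold = 3.1793^0.25 ≈ 1.3353; c_gold = (1−0.25)·y_gold ≈ 1.0015.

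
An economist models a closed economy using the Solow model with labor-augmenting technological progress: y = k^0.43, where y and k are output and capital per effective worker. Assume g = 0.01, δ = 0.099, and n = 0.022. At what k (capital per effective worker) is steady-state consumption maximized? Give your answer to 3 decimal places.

The effective depreciation rate is n + g + δ = 0.022 + 0.01 + 0.099 = 0.131.
At the golden rule the marginal product of capital equals n+g+δ: 0.43·k^(0.43−1) = 0.131. Solving, k_gold = (0.43/0.131)^(1/0.57) ≈ 8.0465.

k_gold ≈ 8.047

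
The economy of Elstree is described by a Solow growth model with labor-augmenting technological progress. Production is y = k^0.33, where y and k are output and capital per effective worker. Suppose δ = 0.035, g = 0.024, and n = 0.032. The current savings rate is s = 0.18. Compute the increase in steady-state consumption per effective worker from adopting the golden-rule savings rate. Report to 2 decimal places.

Δc ≈ 0.12

The effective depreciation rate is n + g + δ = 0.032 + 0.024 + 0.035 = 0.091.
Current steady state (s = 0.18): k* = (0.18/0.091)^(1/0.67) ≈ 2.7678, y* = 2.7678^0.33 ≈ 1.3993, c* = (1−0.18)·1.3993 ≈ 1.1474.
Maximizing c = f(k) − (n+g+δ)·k gives f'(k) = n+g+δ, i.e. 0.33·k^(0.33−1) = 0.091, so k_gold = (0.33/0.091)^(1/0.67) ≈ 6.8396.
y_gold = 6.8396^0.33 ≈ 1.8861, c_gold = y_gold − 0.091·k_gold ≈ 1.2637.
Gain: Δc = 1.2637 − 1.1474 ≈ 0.1163.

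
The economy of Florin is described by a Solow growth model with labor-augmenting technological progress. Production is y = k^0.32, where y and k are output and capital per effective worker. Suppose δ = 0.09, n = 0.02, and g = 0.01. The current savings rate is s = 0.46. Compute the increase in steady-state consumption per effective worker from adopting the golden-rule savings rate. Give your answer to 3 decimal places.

Δc ≈ 0.063

Capital per effective worker breaks even when investment replaces (n + g + δ)·k; here n + g + δ = 0.12.
Current steady state (s = 0.46): k* = (0.46/0.12)^(1/0.68) ≈ 7.2144, y* = 7.2144^0.32 ≈ 1.8820, c* = (1−0.46)·1.8820 ≈ 1.0163.
Setting f'(k) = n+g+δ gives 0.32·k^(0.32−1) = 0.12, hence k_gold = (0.32/0.12)^(1/0.68) ≈ 4.2308.
y_gold = 4.2308^0.32 ≈ 1.5866, c_gold = y_gold − 0.12·k_gold ≈ 1.0789.
Gain: Δc = 1.0789 − 1.0163 ≈ 0.0626.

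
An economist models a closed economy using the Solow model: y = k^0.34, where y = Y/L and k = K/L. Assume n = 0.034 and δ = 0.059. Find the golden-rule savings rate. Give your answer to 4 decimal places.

The effective depreciation rate is n + δ = 0.034 + 0.059 = 0.093.
At the golden rule MPK = n+δ, and in any Cobb-Douglas steady state s = (n+δ)·k/y = MPK·k/y = capital's share 0.34.

s_gold = 0.3400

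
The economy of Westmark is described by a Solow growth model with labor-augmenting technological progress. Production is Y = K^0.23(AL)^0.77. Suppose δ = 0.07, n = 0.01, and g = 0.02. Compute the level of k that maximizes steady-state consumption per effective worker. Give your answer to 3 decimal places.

Capital per effective worker breaks even when investment replaces (n + g + δ)·k; here n + g + δ = 0.1.
At the golden rule the marginal product of capital equals n+g+δ: 0.23·k^(0.23−1) = 0.1. Solving, k_gold = (0.23/0.1)^(1/0.77) ≈ 2.9497.

k_gold ≈ 2.950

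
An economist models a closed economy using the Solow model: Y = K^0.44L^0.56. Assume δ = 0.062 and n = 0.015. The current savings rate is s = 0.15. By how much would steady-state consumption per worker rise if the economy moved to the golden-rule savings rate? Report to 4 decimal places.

Δc ≈ 0.7673

n + δ = 0.015 + 0.062 = 0.077.
Current steady state (s = 0.15): k* = (0.15/0.077)^(1/0.56) ≈ 3.2896, y* = 3.2896^0.44 ≈ 1.6887, c* = (1−0.15)·1.6887 ≈ 1.4354.
Golden rule sets MPK = n+δ: 0.44·k^(0.44−1) = 0.077, so k_gold = (0.44/0.077)^(1/0.56) ≈ 22.4759.
y_gold = 22.4759^0.44 ≈ 3.9333, c_gold = y_gold − 0.077·k_gold ≈ 2.2026.
Gain: Δc = 2.2026 − 1.4354 ≈ 0.7673.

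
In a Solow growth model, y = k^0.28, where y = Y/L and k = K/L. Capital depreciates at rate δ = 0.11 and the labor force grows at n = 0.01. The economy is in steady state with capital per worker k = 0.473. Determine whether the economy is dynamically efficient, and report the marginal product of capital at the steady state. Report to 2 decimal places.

Break-even investment rate: n + δ = 0.01 + 0.11 = 0.12.
MPK = 0.28·k^(0.28−1) = 0.28·0.473^(-0.72) ≈ 0.4800.
MPK > 0.12, so the economy is dynamically efficient (under-saving).

dynamically efficient; MPK ≈ 0.48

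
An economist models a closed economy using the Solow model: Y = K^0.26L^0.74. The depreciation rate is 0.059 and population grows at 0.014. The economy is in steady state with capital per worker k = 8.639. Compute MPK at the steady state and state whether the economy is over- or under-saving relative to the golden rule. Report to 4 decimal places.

Break-even investment rate: n + δ = 0.014 + 0.059 = 0.073.
MPK = 0.26·k^(0.26−1) = 0.26·8.639^(-0.74) ≈ 0.0527.
MPK < 0.073, so the economy is dynamically inefficient (over-saving).

over-saving; MPK ≈ 0.0527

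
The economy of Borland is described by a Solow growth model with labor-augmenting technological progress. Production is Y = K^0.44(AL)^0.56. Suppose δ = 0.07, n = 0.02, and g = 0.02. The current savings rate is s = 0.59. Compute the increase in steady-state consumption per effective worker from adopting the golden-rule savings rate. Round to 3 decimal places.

Capital per effective worker breaks even when investment replaces (n + g + δ)·k; here n + g + δ = 0.11.
Current steady state (s = 0.59): k* = (0.59/0.11)^(1/0.56) ≈ 20.0727, y* = 20.0727^0.44 ≈ 3.7424, c* = (1−0.59)·3.7424 ≈ 1.5344.
Setting f'(k) = n+g+δ gives 0.44·k^(0.44−1) = 0.11, hence k_gold = (0.44/0.11)^(1/0.56) ≈ 11.8880.
y_gold = 11.8880^0.44 ≈ 2.9720, c_gold = y_gold − 0.11·k_gold ≈ 1.6643.
Gain: Δc = 1.6643 − 1.5344 ≈ 0.1299.

Δc ≈ 0.130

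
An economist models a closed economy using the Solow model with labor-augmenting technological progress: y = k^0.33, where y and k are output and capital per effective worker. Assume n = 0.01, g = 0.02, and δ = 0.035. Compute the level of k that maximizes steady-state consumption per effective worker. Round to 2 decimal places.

Break-even investment rate: n + g + δ = 0.01 + 0.02 + 0.035 = 0.065.
Setting f'(k) = n+g+δ gives 0.33·k^(0.33−1) = 0.065, hence k_gold = (0.33/0.065)^(1/0.67) ≈ 11.3015.

k_gold ≈ 11.30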